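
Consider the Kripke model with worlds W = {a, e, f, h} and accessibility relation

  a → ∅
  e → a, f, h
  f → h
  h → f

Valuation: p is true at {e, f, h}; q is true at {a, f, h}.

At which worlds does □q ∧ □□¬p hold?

a: □q is T, □□¬p is T. ✓
e: □q is T, □□¬p is F. ✗
f: □q is T, □□¬p is F. ✗
h: □q is T, □□¬p is F. ✗

{a}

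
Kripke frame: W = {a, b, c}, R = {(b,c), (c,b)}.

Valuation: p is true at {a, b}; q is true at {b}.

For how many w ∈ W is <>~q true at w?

a: no successors, so <>~q fails. ✗
b: successors {c}; ~q there: c:T. ✓
c: successors {b}; ~q there: b:F. ✗
Satisfying worlds: {b}.

1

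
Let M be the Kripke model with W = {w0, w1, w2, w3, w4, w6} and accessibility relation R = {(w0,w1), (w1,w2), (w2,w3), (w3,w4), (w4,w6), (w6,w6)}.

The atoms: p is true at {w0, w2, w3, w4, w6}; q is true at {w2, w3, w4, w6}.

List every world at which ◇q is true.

{w1, w2, w3, w4, w6}

w0: successors {w1}; q there: w1:F. ✗
w1: successors {w2}; q there: w2:T. ✓
w2: successors {w3}; q there: w3:T. ✓
w3: successors {w4}; q there: w4:T. ✓
w4: successors {w6}; q there: w6:T. ✓
w6: successors {w6}; q there: w6:T. ✓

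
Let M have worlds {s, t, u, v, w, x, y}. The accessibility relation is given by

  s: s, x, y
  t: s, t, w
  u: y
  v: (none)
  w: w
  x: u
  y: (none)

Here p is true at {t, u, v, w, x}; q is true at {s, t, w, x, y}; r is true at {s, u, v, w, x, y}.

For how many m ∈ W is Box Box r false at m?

1

s: successors {s, x, y}; Box r there: s:T, x:T, y:T. ✓
t: successors {s, t, w}; Box r there: s:T, t:F, w:T. ✗
u: successors {y}; Box r there: y:T. ✓
v: no successors, so Box Box r holds vacuously. ✓
w: successors {w}; Box r there: w:T. ✓
x: successors {u}; Box r there: u:T. ✓
y: no successors, so Box Box r holds vacuously. ✓
Satisfying worlds: {s, u, v, w, x, y}.
So Box Box r fails at the other 1 world.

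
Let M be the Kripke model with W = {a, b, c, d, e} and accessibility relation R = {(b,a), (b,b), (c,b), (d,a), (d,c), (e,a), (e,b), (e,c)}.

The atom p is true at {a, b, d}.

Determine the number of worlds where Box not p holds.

a: no successors, so Box not p holds vacuously. ✓
b: successors {a, b}; not p there: a:F, b:F. ✗
c: successors {b}; not p there: b:F. ✗
d: successors {a, c}; not p there: a:F, c:T. ✗
e: successors {a, b, c}; not p there: a:F, b:F, c:T. ✗
Satisfying worlds: {a}.

1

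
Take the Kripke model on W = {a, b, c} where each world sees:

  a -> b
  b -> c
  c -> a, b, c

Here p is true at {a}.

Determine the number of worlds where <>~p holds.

a: successors {b}; ~p there: b:T. ✓
b: successors {c}; ~p there: c:T. ✓
c: successors {a, b, c}; ~p there: a:F, b:T, c:T. ✓
Satisfying worlds: {a, b, c}.

3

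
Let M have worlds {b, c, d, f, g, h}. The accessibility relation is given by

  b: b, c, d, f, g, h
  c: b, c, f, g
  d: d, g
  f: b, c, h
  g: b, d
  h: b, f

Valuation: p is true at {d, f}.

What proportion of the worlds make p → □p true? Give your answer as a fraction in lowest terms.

b: p is F, □p is F. ✓
c: p is F, □p is F. ✓
d: p is T, □p is F. ✗
f: p is T, □p is F. ✗
g: p is F, □p is F. ✓
h: p is F, □p is F. ✓
That's 4 of 6 worlds, so 4/6 = 2/3.

2/3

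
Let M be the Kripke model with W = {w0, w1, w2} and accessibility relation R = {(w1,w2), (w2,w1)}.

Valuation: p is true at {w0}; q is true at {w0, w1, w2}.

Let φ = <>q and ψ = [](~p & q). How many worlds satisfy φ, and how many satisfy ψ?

2 and 3

For <>q:
w0: no successors, so <>q fails. ✗
w1: successors {w2}; q there: w2:T. ✓
w2: successors {w1}; q there: w1:T. ✓
— 2 worlds.
For [](~p & q):
w0: no successors, so [](~p & q) holds vacuously. ✓
w1: successors {w2}; ~p & q there: w2:T. ✓
w2: successors {w1}; ~p & q there: w1:T. ✓
— 3 worlds.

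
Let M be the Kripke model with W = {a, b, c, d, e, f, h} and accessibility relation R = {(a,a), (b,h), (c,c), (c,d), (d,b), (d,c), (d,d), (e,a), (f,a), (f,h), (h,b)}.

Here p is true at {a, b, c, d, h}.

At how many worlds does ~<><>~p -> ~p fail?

a: ~<><>~p is T, ~p is F. ✗
b: ~<><>~p is T, ~p is F. ✗
c: ~<><>~p is T, ~p is F. ✗
d: ~<><>~p is T, ~p is F. ✗
e: ~<><>~p is T, ~p is T. ✓
f: ~<><>~p is T, ~p is T. ✓
h: ~<><>~p is T, ~p is F. ✗
Satisfying worlds: {e, f}.
So ~<><>~p -> ~p fails at the other 5 worlds.

5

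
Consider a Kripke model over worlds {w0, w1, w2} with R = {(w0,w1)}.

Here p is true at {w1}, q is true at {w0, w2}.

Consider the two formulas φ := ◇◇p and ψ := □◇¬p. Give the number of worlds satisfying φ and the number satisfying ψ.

For ◇◇p:
w0: successors {w1}; ◇p there: w1:F. ✗
w1: no successors, so ◇◇p fails. ✗
w2: no successors, so ◇◇p fails. ✗
— 0 worlds.
For □◇¬p:
w0: successors {w1}; ◇¬p there: w1:F. ✗
w1: no successors, so □◇¬p holds vacuously. ✓
w2: no successors, so □◇¬p holds vacuously. ✓
— 2 worlds.

0 and 2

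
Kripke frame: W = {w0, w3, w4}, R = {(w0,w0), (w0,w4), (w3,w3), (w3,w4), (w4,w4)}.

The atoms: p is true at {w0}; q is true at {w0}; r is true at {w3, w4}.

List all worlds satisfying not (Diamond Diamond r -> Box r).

w0: Diamond Diamond r -> Box r is F. ✓
w3: Diamond Diamond r -> Box r is T. ✗
w4: Diamond Diamond r -> Box r is T. ✗

{w0}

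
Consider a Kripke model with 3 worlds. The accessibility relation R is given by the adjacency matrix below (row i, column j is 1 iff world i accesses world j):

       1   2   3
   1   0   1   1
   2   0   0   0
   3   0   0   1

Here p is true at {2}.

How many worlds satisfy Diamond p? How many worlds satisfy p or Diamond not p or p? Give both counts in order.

1 and 3

For Diamond p:
1: successors {2, 3}; p there: 2:T, 3:F. ✓
2: no successors, so Diamond p fails. ✗
3: successors {3}; p there: 3:F. ✗
— 1 world.
For p or Diamond not p or p:
1: p or Diamond not p is T, p is F. ✓
2: p or Diamond not p is T, p is T. ✓
3: p or Diamond not p is T, p is F. ✓
— 3 worlds.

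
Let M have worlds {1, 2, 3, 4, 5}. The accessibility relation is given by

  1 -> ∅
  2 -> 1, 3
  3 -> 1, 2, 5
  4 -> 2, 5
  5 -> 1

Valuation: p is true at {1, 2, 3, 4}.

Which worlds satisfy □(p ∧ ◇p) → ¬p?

1: □(p ∧ ◇p) is T, ¬p is F. ✗
2: □(p ∧ ◇p) is F, ¬p is F. ✓
3: □(p ∧ ◇p) is F, ¬p is F. ✓
4: □(p ∧ ◇p) is F, ¬p is F. ✓
5: □(p ∧ ◇p) is F, ¬p is T. ✓

{2, 3, 4, 5}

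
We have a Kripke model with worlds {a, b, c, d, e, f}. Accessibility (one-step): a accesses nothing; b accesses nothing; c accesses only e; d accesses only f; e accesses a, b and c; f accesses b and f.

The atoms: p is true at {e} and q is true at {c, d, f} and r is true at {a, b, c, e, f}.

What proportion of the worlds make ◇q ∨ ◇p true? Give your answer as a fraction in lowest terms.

a: ◇q is F, ◇p is F. ✗
b: ◇q is F, ◇p is F. ✗
c: ◇q is F, ◇p is T. ✓
d: ◇q is T, ◇p is F. ✓
e: ◇q is T, ◇p is F. ✓
f: ◇q is T, ◇p is F. ✓
That's 4 of 6 worlds, so 4/6 = 2/3.

2/3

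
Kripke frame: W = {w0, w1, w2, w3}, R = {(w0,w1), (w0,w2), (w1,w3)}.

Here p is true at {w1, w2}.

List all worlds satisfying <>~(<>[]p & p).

w0: successors {w1, w2}; ~(<>[]p & p) there: w1:F, w2:T. ✓
w1: successors {w3}; ~(<>[]p & p) there: w3:T. ✓
w2: no successors, so <>~(<>[]p & p) fails. ✗
w3: no successors, so <>~(<>[]p & p) fails. ✗

{w0, w1}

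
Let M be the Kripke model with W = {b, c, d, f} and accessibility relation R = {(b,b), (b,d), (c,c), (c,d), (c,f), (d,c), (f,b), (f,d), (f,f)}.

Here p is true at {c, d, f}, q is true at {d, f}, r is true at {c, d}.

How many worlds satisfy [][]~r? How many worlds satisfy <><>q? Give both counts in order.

0 and 4

For [][]~r:
b: successors {b, d}; []~r there: b:F, d:F. ✗
c: successors {c, d, f}; []~r there: c:F, d:F, f:F. ✗
d: successors {c}; []~r there: c:F. ✗
f: successors {b, d, f}; []~r there: b:F, d:F, f:F. ✗
— 0 worlds.
For <><>q:
b: successors {b, d}; <>q there: b:T, d:F. ✓
c: successors {c, d, f}; <>q there: c:T, d:F, f:T. ✓
d: successors {c}; <>q there: c:T. ✓
f: successors {b, d, f}; <>q there: b:T, d:F, f:T. ✓
— 4 worlds.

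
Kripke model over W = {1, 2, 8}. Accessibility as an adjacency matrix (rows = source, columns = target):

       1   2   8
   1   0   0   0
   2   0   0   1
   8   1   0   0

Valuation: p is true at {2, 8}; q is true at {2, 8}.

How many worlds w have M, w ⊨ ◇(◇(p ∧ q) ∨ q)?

1

1: no successors, so ◇(◇(p ∧ q) ∨ q) fails. ✗
2: successors {8}; ◇(p ∧ q) ∨ q there: 8:T. ✓
8: successors {1}; ◇(p ∧ q) ∨ q there: 1:F. ✗
Satisfying worlds: {2}.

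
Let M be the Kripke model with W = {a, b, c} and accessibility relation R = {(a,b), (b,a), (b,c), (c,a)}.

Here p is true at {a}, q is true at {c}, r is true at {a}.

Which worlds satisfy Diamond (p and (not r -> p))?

{b, c}

a: successors {b}; p and (not r -> p) there: b:F. ✗
b: successors {a, c}; p and (not r -> p) there: a:T, c:F. ✓
c: successors {a}; p and (not r -> p) there: a:T. ✓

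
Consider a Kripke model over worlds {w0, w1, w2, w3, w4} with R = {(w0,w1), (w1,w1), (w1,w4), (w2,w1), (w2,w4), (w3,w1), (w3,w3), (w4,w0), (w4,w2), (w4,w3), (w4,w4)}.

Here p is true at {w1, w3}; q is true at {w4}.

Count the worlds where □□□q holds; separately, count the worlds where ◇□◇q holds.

0 and 5

For □□□q:
w0: successors {w1}; □□q there: w1:F. ✗
w1: successors {w1, w4}; □□q there: w1:F, w4:F. ✗
w2: successors {w1, w4}; □□q there: w1:F, w4:F. ✗
w3: successors {w1, w3}; □□q there: w1:F, w3:F. ✗
w4: successors {w0, w2, w3, w4}; □□q there: w0:F, w2:F, w3:F, w4:F. ✗
— 0 worlds.
For ◇□◇q:
w0: successors {w1}; □◇q there: w1:T. ✓
w1: successors {w1, w4}; □◇q there: w1:T, w4:F. ✓
w2: successors {w1, w4}; □◇q there: w1:T, w4:F. ✓
w3: successors {w1, w3}; □◇q there: w1:T, w3:F. ✓
w4: successors {w0, w2, w3, w4}; □◇q there: w0:T, w2:T, w3:F, w4:F. ✓
— 5 worlds.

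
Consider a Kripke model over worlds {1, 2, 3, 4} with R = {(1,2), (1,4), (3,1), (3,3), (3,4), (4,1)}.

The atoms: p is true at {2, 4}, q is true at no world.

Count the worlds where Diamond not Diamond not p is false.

1: successors {2, 4}; not Diamond not p there: 2:T, 4:F. ✓
2: no successors, so Diamond not Diamond not p fails. ✗
3: successors {1, 3, 4}; not Diamond not p there: 1:T, 3:F, 4:F. ✓
4: successors {1}; not Diamond not p there: 1:T. ✓
Satisfying worlds: {1, 3, 4}.
So Diamond not Diamond not p fails at the other 1 world.

1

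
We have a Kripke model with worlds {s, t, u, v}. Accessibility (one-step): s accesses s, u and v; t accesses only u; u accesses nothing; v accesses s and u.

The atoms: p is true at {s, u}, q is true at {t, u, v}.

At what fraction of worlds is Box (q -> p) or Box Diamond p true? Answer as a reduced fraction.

3/4

s: Box (q -> p) is F, Box Diamond p is F. ✗
t: Box (q -> p) is T, Box Diamond p is F. ✓
u: Box (q -> p) is T, Box Diamond p is T. ✓
v: Box (q -> p) is T, Box Diamond p is F. ✓
That's 3 of 4 worlds, so 3/4.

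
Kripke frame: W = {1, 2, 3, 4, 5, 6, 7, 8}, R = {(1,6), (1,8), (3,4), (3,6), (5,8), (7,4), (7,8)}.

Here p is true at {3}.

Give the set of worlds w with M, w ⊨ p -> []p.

{1, 2, 4, 5, 6, 7, 8}

1: p is F, []p is F. ✓
2: p is F, []p is T. ✓
3: p is T, []p is F. ✗
4: p is F, []p is T. ✓
5: p is F, []p is F. ✓
6: p is F, []p is T. ✓
7: p is F, []p is F. ✓
8: p is F, []p is T. ✓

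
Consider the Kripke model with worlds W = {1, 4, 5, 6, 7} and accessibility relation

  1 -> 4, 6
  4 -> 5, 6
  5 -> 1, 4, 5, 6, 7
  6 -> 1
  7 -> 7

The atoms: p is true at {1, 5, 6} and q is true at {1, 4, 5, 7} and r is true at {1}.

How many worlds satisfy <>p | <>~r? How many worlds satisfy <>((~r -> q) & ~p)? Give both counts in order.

For <>p | <>~r:
1: <>p is T, <>~r is T. ✓
4: <>p is T, <>~r is T. ✓
5: <>p is T, <>~r is T. ✓
6: <>p is T, <>~r is F. ✓
7: <>p is F, <>~r is T. ✓
— 5 worlds.
For <>((~r -> q) & ~p):
1: successors {4, 6}; (~r -> q) & ~p there: 4:T, 6:F. ✓
4: successors {5, 6}; (~r -> q) & ~p there: 5:F, 6:F. ✗
5: successors {1, 4, 5, 6, 7}; (~r -> q) & ~p there: 1:F, 4:T, 5:F, 6:F, 7:T. ✓
6: successors {1}; (~r -> q) & ~p there: 1:F. ✗
7: successors {7}; (~r -> q) & ~p there: 7:T. ✓
— 3 worlds.

5 and 3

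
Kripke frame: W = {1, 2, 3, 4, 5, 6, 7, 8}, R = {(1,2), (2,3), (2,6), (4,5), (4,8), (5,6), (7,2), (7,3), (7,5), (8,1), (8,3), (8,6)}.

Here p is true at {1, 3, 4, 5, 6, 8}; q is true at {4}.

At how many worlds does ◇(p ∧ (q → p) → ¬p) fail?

1: successors {2}; p ∧ (q → p) → ¬p there: 2:T. ✓
2: successors {3, 6}; p ∧ (q → p) → ¬p there: 3:F, 6:F. ✗
3: no successors, so ◇(p ∧ (q → p) → ¬p) fails. ✗
4: successors {5, 8}; p ∧ (q → p) → ¬p there: 5:F, 8:F. ✗
5: successors {6}; p ∧ (q → p) → ¬p there: 6:F. ✗
6: no successors, so ◇(p ∧ (q → p) → ¬p) fails. ✗
7: successors {2, 3, 5}; p ∧ (q → p) → ¬p there: 2:T, 3:F, 5:F. ✓
8: successors {1, 3, 6}; p ∧ (q → p) → ¬p there: 1:F, 3:F, 6:F. ✗
Satisfying worlds: {1, 7}.
So ◇(p ∧ (q → p) → ¬p) fails at the other 6 worlds.

6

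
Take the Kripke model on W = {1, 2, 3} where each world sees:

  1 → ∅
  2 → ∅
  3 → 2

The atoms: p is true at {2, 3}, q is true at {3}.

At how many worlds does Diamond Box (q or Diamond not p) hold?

1: no successors, so Diamond Box (q or Diamond not p) fails. ✗
2: no successors, so Diamond Box (q or Diamond not p) fails. ✗
3: successors {2}; Box (q or Diamond not p) there: 2:T. ✓
Satisfying worlds: {3}.

1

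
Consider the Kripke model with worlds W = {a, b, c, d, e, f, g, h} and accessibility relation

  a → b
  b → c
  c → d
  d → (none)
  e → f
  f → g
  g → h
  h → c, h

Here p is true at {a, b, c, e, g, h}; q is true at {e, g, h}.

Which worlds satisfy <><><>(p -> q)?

a: successors {b}; <><>(p -> q) there: b:T. ✓
b: successors {c}; <><>(p -> q) there: c:F. ✗
c: successors {d}; <><>(p -> q) there: d:F. ✗
d: no successors, so <><><>(p -> q) fails. ✗
e: successors {f}; <><>(p -> q) there: f:T. ✓
f: successors {g}; <><>(p -> q) there: g:T. ✓
g: successors {h}; <><>(p -> q) there: h:T. ✓
h: successors {c, h}; <><>(p -> q) there: c:F, h:T. ✓

{a, e, f, g, h}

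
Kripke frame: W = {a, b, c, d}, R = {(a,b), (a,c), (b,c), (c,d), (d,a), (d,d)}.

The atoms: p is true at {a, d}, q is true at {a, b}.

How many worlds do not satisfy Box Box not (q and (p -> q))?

2

a: successors {b, c}; Box not (q and (p -> q)) there: b:T, c:T. ✓
b: successors {c}; Box not (q and (p -> q)) there: c:T. ✓
c: successors {d}; Box not (q and (p -> q)) there: d:F. ✗
d: successors {a, d}; Box not (q and (p -> q)) there: a:F, d:F. ✗
Satisfying worlds: {a, b}.
So Box Box not (q and (p -> q)) fails at the other 2 worlds.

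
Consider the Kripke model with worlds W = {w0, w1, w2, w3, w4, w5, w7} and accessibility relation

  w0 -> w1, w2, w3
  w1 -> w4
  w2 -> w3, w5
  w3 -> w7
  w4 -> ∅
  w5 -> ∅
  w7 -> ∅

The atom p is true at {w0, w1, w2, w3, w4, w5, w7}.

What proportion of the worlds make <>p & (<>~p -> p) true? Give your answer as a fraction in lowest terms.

w0: <>p is T, <>~p -> p is T. ✓
w1: <>p is T, <>~p -> p is T. ✓
w2: <>p is T, <>~p -> p is T. ✓
w3: <>p is T, <>~p -> p is T. ✓
w4: <>p is F, <>~p -> p is T. ✗
w5: <>p is F, <>~p -> p is T. ✗
w7: <>p is F, <>~p -> p is T. ✗
That's 4 of 7 worlds, so 4/7.

4/7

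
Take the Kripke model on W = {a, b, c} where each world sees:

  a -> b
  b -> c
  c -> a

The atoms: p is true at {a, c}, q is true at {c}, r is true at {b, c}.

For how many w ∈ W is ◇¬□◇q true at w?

2

a: successors {b}; ¬□◇q there: b:T. ✓
b: successors {c}; ¬□◇q there: c:T. ✓
c: successors {a}; ¬□◇q there: a:F. ✗
Satisfying worlds: {a, b}.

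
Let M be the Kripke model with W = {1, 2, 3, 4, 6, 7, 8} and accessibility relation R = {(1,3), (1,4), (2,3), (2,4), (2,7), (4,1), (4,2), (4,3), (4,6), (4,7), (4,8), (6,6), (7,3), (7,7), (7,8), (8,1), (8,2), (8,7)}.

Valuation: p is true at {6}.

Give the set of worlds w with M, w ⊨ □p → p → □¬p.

1: □p is F, p → □¬p is T. ✓
2: □p is F, p → □¬p is T. ✓
3: □p is T, p → □¬p is T. ✓
4: □p is F, p → □¬p is T. ✓
6: □p is T, p → □¬p is F. ✗
7: □p is F, p → □¬p is T. ✓
8: □p is F, p → □¬p is T. ✓

{1, 2, 3, 4, 7, 8}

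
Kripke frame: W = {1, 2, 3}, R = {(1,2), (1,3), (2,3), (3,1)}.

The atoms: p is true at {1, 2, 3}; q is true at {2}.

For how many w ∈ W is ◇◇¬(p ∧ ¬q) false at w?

2

1: successors {2, 3}; ◇¬(p ∧ ¬q) there: 2:F, 3:F. ✗
2: successors {3}; ◇¬(p ∧ ¬q) there: 3:F. ✗
3: successors {1}; ◇¬(p ∧ ¬q) there: 1:T. ✓
Satisfying worlds: {3}.
So ◇◇¬(p ∧ ¬q) fails at the other 2 worlds.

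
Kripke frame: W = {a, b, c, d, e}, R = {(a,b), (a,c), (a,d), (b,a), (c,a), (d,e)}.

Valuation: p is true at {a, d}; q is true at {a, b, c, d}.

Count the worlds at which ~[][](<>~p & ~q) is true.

a: [][](<>~p & ~q) is F. ✓
b: [][](<>~p & ~q) is F. ✓
c: [][](<>~p & ~q) is F. ✓
d: [][](<>~p & ~q) is T. ✗
e: [][](<>~p & ~q) is T. ✗
Satisfying worlds: {a, b, c}.

3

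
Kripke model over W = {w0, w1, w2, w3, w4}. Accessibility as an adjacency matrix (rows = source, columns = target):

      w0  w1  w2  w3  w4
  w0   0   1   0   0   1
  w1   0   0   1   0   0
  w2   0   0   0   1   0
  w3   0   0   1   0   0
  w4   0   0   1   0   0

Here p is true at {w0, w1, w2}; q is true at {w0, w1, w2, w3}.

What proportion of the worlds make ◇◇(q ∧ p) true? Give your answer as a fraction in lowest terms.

w0: successors {w1, w4}; ◇(q ∧ p) there: w1:T, w4:T. ✓
w1: successors {w2}; ◇(q ∧ p) there: w2:F. ✗
w2: successors {w3}; ◇(q ∧ p) there: w3:T. ✓
w3: successors {w2}; ◇(q ∧ p) there: w2:F. ✗
w4: successors {w2}; ◇(q ∧ p) there: w2:F. ✗
That's 2 of 5 worlds, so 2/5.

2/5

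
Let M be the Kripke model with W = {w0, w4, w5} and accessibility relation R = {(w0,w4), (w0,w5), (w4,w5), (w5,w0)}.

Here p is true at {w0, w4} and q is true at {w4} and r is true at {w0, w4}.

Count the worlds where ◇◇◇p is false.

0

w0: successors {w4, w5}; ◇◇p there: w4:T, w5:T. ✓
w4: successors {w5}; ◇◇p there: w5:T. ✓
w5: successors {w0}; ◇◇p there: w0:T. ✓
Satisfying worlds: {w0, w4, w5}.
So ◇◇◇p fails at the other 0 worlds.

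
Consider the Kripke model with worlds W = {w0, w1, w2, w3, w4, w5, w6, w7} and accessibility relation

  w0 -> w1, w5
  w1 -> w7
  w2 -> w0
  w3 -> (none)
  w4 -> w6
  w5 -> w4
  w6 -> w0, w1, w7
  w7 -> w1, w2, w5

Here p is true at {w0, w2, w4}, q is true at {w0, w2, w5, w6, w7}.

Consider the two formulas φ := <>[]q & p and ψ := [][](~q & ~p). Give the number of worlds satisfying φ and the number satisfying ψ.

For <>[]q & p:
w0: <>[]q is T, p is T. ✓
w1: <>[]q is F, p is F. ✗
w2: <>[]q is F, p is T. ✗
w3: <>[]q is F, p is F. ✗
w4: <>[]q is F, p is T. ✗
w5: <>[]q is T, p is F. ✗
w6: <>[]q is T, p is F. ✗
w7: <>[]q is T, p is F. ✗
— 1 world.
For [][](~q & ~p):
w0: successors {w1, w5}; [](~q & ~p) there: w1:F, w5:F. ✗
w1: successors {w7}; [](~q & ~p) there: w7:F. ✗
w2: successors {w0}; [](~q & ~p) there: w0:F. ✗
w3: no successors, so [][](~q & ~p) holds vacuously. ✓
w4: successors {w6}; [](~q & ~p) there: w6:F. ✗
w5: successors {w4}; [](~q & ~p) there: w4:F. ✗
w6: successors {w0, w1, w7}; [](~q & ~p) there: w0:F, w1:F, w7:F. ✗
w7: successors {w1, w2, w5}; [](~q & ~p) there: w1:F, w2:F, w5:F. ✗
— 1 world.

1 and 1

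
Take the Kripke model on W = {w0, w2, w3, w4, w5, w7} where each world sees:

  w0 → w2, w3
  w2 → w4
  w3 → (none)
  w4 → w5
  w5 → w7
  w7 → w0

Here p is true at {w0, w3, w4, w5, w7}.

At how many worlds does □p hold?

5

w0: successors {w2, w3}; p there: w2:F, w3:T. ✗
w2: successors {w4}; p there: w4:T. ✓
w3: no successors, so □p holds vacuously. ✓
w4: successors {w5}; p there: w5:T. ✓
w5: successors {w7}; p there: w7:T. ✓
w7: successors {w0}; p there: w0:T. ✓
Satisfying worlds: {w2, w3, w4, w5, w7}.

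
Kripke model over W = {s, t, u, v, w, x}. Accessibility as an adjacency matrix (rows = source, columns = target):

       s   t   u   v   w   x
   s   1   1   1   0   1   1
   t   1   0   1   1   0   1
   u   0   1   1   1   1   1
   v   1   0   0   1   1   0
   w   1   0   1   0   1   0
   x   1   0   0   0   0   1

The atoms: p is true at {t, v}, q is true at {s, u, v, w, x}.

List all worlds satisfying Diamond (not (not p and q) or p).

{s, t, u, v}

s: successors {s, t, u, w, x}; not (not p and q) or p there: s:F, t:T, u:F, w:F, x:F. ✓
t: successors {s, u, v, x}; not (not p and q) or p there: s:F, u:F, v:T, x:F. ✓
u: successors {t, u, v, w, x}; not (not p and q) or p there: t:T, u:F, v:T, w:F, x:F. ✓
v: successors {s, v, w}; not (not p and q) or p there: s:F, v:T, w:F. ✓
w: successors {s, u, w}; not (not p and q) or p there: s:F, u:F, w:F. ✗
x: successors {s, x}; not (not p and q) or p there: s:F, x:F. ✗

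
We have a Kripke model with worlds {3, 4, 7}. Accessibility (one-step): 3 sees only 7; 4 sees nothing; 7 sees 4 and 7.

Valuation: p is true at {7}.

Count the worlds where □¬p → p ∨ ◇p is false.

3: □¬p is F, p ∨ ◇p is T. ✓
4: □¬p is T, p ∨ ◇p is F. ✗
7: □¬p is F, p ∨ ◇p is T. ✓
Satisfying worlds: {3, 7}.
So □¬p → p ∨ ◇p fails at the other 1 world.

1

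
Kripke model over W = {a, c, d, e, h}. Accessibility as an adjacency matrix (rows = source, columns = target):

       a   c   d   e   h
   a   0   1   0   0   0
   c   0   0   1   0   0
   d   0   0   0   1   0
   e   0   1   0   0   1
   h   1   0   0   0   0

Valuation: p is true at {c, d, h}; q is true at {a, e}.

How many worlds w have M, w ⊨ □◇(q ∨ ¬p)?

a: successors {c}; ◇(q ∨ ¬p) there: c:F. ✗
c: successors {d}; ◇(q ∨ ¬p) there: d:T. ✓
d: successors {e}; ◇(q ∨ ¬p) there: e:F. ✗
e: successors {c, h}; ◇(q ∨ ¬p) there: c:F, h:T. ✗
h: successors {a}; ◇(q ∨ ¬p) there: a:F. ✗
Satisfying worlds: {c}.

1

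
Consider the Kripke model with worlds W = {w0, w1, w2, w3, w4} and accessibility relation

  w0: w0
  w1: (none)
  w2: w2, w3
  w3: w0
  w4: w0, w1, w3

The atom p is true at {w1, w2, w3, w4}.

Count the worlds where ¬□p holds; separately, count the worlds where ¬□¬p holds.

For ¬□p:
w0: □p is F. ✓
w1: □p is T. ✗
w2: □p is T. ✗
w3: □p is F. ✓
w4: □p is F. ✓
— 3 worlds.
For ¬□¬p:
w0: □¬p is T. ✗
w1: □¬p is T. ✗
w2: □¬p is F. ✓
w3: □¬p is T. ✗
w4: □¬p is F. ✓
— 2 worlds.

3 and 2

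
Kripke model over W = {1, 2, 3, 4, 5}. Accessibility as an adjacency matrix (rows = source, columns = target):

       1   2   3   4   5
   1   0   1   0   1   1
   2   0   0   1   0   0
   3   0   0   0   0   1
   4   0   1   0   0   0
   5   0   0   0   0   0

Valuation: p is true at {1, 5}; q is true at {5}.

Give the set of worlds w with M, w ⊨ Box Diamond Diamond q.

{4, 5}

1: successors {2, 4, 5}; Diamond Diamond q there: 2:T, 4:F, 5:F. ✗
2: successors {3}; Diamond Diamond q there: 3:F. ✗
3: successors {5}; Diamond Diamond q there: 5:F. ✗
4: successors {2}; Diamond Diamond q there: 2:T. ✓
5: no successors, so Box Diamond Diamond q holds vacuously. ✓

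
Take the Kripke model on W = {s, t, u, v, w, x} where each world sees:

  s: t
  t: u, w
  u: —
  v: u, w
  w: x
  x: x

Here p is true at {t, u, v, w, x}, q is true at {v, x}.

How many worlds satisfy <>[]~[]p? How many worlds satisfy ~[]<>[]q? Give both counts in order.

2 and 2

For <>[]~[]p:
s: successors {t}; []~[]p there: t:F. ✗
t: successors {u, w}; []~[]p there: u:T, w:F. ✓
u: no successors, so <>[]~[]p fails. ✗
v: successors {u, w}; []~[]p there: u:T, w:F. ✓
w: successors {x}; []~[]p there: x:F. ✗
x: successors {x}; []~[]p there: x:F. ✗
— 2 worlds.
For ~[]<>[]q:
s: []<>[]q is T. ✗
t: []<>[]q is F. ✓
u: []<>[]q is T. ✗
v: []<>[]q is F. ✓
w: []<>[]q is T. ✗
x: []<>[]q is T. ✗
— 2 worlds.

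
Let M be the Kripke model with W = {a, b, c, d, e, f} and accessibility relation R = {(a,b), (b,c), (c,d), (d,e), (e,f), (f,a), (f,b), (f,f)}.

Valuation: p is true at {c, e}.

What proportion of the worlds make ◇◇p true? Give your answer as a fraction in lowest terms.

a: successors {b}; ◇p there: b:T. ✓
b: successors {c}; ◇p there: c:F. ✗
c: successors {d}; ◇p there: d:T. ✓
d: successors {e}; ◇p there: e:F. ✗
e: successors {f}; ◇p there: f:F. ✗
f: successors {a, b, f}; ◇p there: a:F, b:T, f:F. ✓
That's 3 of 6 worlds, so 3/6 = 1/2.

1/2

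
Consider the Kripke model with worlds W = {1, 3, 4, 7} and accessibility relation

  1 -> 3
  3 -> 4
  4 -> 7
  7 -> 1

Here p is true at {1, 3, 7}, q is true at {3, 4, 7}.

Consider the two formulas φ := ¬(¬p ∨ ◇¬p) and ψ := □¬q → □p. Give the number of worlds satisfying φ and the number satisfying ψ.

For ¬(¬p ∨ ◇¬p):
1: ¬p ∨ ◇¬p is F. ✓
3: ¬p ∨ ◇¬p is T. ✗
4: ¬p ∨ ◇¬p is T. ✗
7: ¬p ∨ ◇¬p is F. ✓
— 2 worlds.
For □¬q → □p:
1: □¬q is F, □p is T. ✓
3: □¬q is F, □p is F. ✓
4: □¬q is F, □p is T. ✓
7: □¬q is T, □p is T. ✓
— 4 worlds.

2 and 4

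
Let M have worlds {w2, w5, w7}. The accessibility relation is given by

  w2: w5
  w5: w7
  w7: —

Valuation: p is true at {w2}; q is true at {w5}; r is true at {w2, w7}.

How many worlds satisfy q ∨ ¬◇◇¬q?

2

w2: q is F, ¬◇◇¬q is F. ✗
w5: q is T, ¬◇◇¬q is T. ✓
w7: q is F, ¬◇◇¬q is T. ✓
Satisfying worlds: {w5, w7}.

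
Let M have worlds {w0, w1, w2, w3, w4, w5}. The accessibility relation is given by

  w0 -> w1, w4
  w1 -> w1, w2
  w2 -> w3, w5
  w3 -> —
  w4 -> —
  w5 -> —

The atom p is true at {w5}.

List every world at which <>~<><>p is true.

w0: successors {w1, w4}; ~<><>p there: w1:F, w4:T. ✓
w1: successors {w1, w2}; ~<><>p there: w1:F, w2:T. ✓
w2: successors {w3, w5}; ~<><>p there: w3:T, w5:T. ✓
w3: no successors, so <>~<><>p fails. ✗
w4: no successors, so <>~<><>p fails. ✗
w5: no successors, so <>~<><>p fails. ✗

{w0, w1, w2}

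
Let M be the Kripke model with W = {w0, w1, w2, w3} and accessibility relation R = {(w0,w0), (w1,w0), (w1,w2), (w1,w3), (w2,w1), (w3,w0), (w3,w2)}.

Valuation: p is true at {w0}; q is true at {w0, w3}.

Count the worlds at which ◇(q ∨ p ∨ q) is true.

3

w0: successors {w0}; q ∨ p ∨ q there: w0:T. ✓
w1: successors {w0, w2, w3}; q ∨ p ∨ q there: w0:T, w2:F, w3:T. ✓
w2: successors {w1}; q ∨ p ∨ q there: w1:F. ✗
w3: successors {w0, w2}; q ∨ p ∨ q there: w0:T, w2:F. ✓
Satisfying worlds: {w0, w1, w3}.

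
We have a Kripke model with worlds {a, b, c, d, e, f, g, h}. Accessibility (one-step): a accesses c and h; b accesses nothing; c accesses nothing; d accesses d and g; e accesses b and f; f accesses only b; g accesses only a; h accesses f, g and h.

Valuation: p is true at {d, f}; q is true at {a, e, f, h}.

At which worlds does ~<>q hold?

a: <>q is T. ✗
b: <>q is F. ✓
c: <>q is F. ✓
d: <>q is F. ✓
e: <>q is T. ✗
f: <>q is F. ✓
g: <>q is T. ✗
h: <>q is T. ✗

{b, c, d, f}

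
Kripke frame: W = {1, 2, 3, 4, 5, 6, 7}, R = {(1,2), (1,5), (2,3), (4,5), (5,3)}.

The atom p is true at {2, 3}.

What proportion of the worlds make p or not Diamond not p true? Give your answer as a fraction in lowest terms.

5/7

1: p is F, not Diamond not p is F. ✗
2: p is T, not Diamond not p is T. ✓
3: p is T, not Diamond not p is T. ✓
4: p is F, not Diamond not p is F. ✗
5: p is F, not Diamond not p is T. ✓
6: p is F, not Diamond not p is T. ✓
7: p is F, not Diamond not p is T. ✓
That's 5 of 7 worlds, so 5/7.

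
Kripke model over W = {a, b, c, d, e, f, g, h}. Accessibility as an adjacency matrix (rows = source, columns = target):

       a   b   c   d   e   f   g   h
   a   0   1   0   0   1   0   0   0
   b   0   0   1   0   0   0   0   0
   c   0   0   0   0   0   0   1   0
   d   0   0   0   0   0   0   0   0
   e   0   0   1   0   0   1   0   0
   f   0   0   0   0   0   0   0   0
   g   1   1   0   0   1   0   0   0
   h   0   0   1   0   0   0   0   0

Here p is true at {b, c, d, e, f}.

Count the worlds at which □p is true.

6

a: successors {b, e}; p there: b:T, e:T. ✓
b: successors {c}; p there: c:T. ✓
c: successors {g}; p there: g:F. ✗
d: no successors, so □p holds vacuously. ✓
e: successors {c, f}; p there: c:T, f:T. ✓
f: no successors, so □p holds vacuously. ✓
g: successors {a, b, e}; p there: a:F, b:T, e:T. ✗
h: successors {c}; p there: c:T. ✓
Satisfying worlds: {a, b, d, e, f, h}.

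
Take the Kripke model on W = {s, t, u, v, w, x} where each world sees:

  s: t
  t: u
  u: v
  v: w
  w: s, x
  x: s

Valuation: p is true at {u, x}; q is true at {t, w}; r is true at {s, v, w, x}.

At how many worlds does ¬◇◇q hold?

s: ◇◇q is F. ✓
t: ◇◇q is F. ✓
u: ◇◇q is T. ✗
v: ◇◇q is F. ✓
w: ◇◇q is T. ✗
x: ◇◇q is T. ✗
Satisfying worlds: {s, t, v}.

3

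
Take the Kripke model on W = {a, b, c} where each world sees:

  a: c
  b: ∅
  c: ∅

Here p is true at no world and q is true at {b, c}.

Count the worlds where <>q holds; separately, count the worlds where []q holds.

For <>q:
a: successors {c}; q there: c:T. ✓
b: no successors, so <>q fails. ✗
c: no successors, so <>q fails. ✗
— 1 world.
For []q:
a: successors {c}; q there: c:T. ✓
b: no successors, so []q holds vacuously. ✓
c: no successors, so []q holds vacuously. ✓
— 3 worlds.

1 and 3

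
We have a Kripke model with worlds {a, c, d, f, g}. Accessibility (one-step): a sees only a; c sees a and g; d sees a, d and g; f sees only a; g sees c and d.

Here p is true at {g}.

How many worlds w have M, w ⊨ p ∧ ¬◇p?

1

a: p is F, ¬◇p is T. ✗
c: p is F, ¬◇p is F. ✗
d: p is F, ¬◇p is F. ✗
f: p is F, ¬◇p is T. ✗
g: p is T, ¬◇p is T. ✓
Satisfying worlds: {g}.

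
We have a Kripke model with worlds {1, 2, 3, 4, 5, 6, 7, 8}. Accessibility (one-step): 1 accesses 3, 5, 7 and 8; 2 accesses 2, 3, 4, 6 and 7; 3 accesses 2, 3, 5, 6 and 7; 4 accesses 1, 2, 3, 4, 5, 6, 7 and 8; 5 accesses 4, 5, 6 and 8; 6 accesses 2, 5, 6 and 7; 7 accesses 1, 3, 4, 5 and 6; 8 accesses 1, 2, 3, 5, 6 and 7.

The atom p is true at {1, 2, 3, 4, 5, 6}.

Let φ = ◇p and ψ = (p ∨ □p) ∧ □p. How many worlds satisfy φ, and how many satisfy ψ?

8 and 1

For ◇p:
1: successors {3, 5, 7, 8}; p there: 3:T, 5:T, 7:F, 8:F. ✓
2: successors {2, 3, 4, 6, 7}; p there: 2:T, 3:T, 4:T, 6:T, 7:F. ✓
3: successors {2, 3, 5, 6, 7}; p there: 2:T, 3:T, 5:T, 6:T, 7:F. ✓
4: successors {1, 2, 3, 4, 5, 6, 7, 8}; p there: 1:T, 2:T, 3:T, 4:T, 5:T, 6:T, 7:F, 8:F. ✓
5: successors {4, 5, 6, 8}; p there: 4:T, 5:T, 6:T, 8:F. ✓
6: successors {2, 5, 6, 7}; p there: 2:T, 5:T, 6:T, 7:F. ✓
7: successors {1, 3, 4, 5, 6}; p there: 1:T, 3:T, 4:T, 5:T, 6:T. ✓
8: successors {1, 2, 3, 5, 6, 7}; p there: 1:T, 2:T, 3:T, 5:T, 6:T, 7:F. ✓
— 8 worlds.
For (p ∨ □p) ∧ □p:
1: p ∨ □p is T, □p is F. ✗
2: p ∨ □p is T, □p is F. ✗
3: p ∨ □p is T, □p is F. ✗
4: p ∨ □p is T, □p is F. ✗
5: p ∨ □p is T, □p is F. ✗
6: p ∨ □p is T, □p is F. ✗
7: p ∨ □p is T, □p is T. ✓
8: p ∨ □p is F, □p is F. ✗
— 1 world.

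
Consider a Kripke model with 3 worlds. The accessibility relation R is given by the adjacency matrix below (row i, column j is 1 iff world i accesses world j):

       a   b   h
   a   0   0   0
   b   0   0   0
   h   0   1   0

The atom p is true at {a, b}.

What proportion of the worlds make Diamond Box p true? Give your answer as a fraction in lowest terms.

1/3

a: no successors, so Diamond Box p fails. ✗
b: no successors, so Diamond Box p fails. ✗
h: successors {b}; Box p there: b:T. ✓
That's 1 of 3 worlds, so 1/3.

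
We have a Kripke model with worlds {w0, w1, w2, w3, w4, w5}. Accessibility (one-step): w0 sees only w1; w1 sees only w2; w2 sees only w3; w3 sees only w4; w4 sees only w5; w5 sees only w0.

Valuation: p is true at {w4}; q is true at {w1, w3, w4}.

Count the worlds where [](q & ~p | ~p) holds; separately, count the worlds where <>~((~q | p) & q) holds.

5 and 5

For [](q & ~p | ~p):
w0: successors {w1}; q & ~p | ~p there: w1:T. ✓
w1: successors {w2}; q & ~p | ~p there: w2:T. ✓
w2: successors {w3}; q & ~p | ~p there: w3:T. ✓
w3: successors {w4}; q & ~p | ~p there: w4:F. ✗
w4: successors {w5}; q & ~p | ~p there: w5:T. ✓
w5: successors {w0}; q & ~p | ~p there: w0:T. ✓
— 5 worlds.
For <>~((~q | p) & q):
w0: successors {w1}; ~((~q | p) & q) there: w1:T. ✓
w1: successors {w2}; ~((~q | p) & q) there: w2:T. ✓
w2: successors {w3}; ~((~q | p) & q) there: w3:T. ✓
w3: successors {w4}; ~((~q | p) & q) there: w4:F. ✗
w4: successors {w5}; ~((~q | p) & q) there: w5:T. ✓
w5: successors {w0}; ~((~q | p) & q) there: w0:T. ✓
— 5 worlds.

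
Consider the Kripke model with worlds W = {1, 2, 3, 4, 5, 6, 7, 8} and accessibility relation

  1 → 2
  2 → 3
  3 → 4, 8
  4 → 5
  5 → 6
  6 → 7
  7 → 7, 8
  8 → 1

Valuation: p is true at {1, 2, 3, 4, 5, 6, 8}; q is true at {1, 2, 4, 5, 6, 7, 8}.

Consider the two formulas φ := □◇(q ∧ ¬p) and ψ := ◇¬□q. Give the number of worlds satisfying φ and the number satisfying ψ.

2 and 1

For □◇(q ∧ ¬p):
1: successors {2}; ◇(q ∧ ¬p) there: 2:F. ✗
2: successors {3}; ◇(q ∧ ¬p) there: 3:F. ✗
3: successors {4, 8}; ◇(q ∧ ¬p) there: 4:F, 8:F. ✗
4: successors {5}; ◇(q ∧ ¬p) there: 5:F. ✗
5: successors {6}; ◇(q ∧ ¬p) there: 6:T. ✓
6: successors {7}; ◇(q ∧ ¬p) there: 7:T. ✓
7: successors {7, 8}; ◇(q ∧ ¬p) there: 7:T, 8:F. ✗
8: successors {1}; ◇(q ∧ ¬p) there: 1:F. ✗
— 2 worlds.
For ◇¬□q:
1: successors {2}; ¬□q there: 2:T. ✓
2: successors {3}; ¬□q there: 3:F. ✗
3: successors {4, 8}; ¬□q there: 4:F, 8:F. ✗
4: successors {5}; ¬□q there: 5:F. ✗
5: successors {6}; ¬□q there: 6:F. ✗
6: successors {7}; ¬□q there: 7:F. ✗
7: successors {7, 8}; ¬□q there: 7:F, 8:F. ✗
8: successors {1}; ¬□q there: 1:F. ✗
— 1 world.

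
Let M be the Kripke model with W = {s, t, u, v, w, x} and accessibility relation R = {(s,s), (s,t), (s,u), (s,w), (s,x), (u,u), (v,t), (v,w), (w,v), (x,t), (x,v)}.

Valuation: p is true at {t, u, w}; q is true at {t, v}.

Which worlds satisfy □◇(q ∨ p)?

s: successors {s, t, u, w, x}; ◇(q ∨ p) there: s:T, t:F, u:T, w:T, x:T. ✗
t: no successors, so □◇(q ∨ p) holds vacuously. ✓
u: successors {u}; ◇(q ∨ p) there: u:T. ✓
v: successors {t, w}; ◇(q ∨ p) there: t:F, w:T. ✗
w: successors {v}; ◇(q ∨ p) there: v:T. ✓
x: successors {t, v}; ◇(q ∨ p) there: t:F, v:T. ✗

{t, u, w}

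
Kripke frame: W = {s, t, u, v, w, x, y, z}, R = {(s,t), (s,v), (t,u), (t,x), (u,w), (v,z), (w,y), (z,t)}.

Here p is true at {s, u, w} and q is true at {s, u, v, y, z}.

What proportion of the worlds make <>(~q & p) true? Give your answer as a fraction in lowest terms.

1/8

s: successors {t, v}; ~q & p there: t:F, v:F. ✗
t: successors {u, x}; ~q & p there: u:F, x:F. ✗
u: successors {w}; ~q & p there: w:T. ✓
v: successors {z}; ~q & p there: z:F. ✗
w: successors {y}; ~q & p there: y:F. ✗
x: no successors, so <>(~q & p) fails. ✗
y: no successors, so <>(~q & p) fails. ✗
z: successors {t}; ~q & p there: t:F. ✗
That's 1 of 8 worlds, so 1/8.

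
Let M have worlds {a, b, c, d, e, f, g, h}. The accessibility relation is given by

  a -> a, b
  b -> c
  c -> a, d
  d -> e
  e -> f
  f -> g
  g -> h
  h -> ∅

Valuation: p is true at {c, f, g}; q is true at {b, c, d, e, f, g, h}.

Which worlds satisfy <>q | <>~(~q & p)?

a: <>q is T, <>~(~q & p) is T. ✓
b: <>q is T, <>~(~q & p) is T. ✓
c: <>q is T, <>~(~q & p) is T. ✓
d: <>q is T, <>~(~q & p) is T. ✓
e: <>q is T, <>~(~q & p) is T. ✓
f: <>q is T, <>~(~q & p) is T. ✓
g: <>q is T, <>~(~q & p) is T. ✓
h: <>q is F, <>~(~q & p) is F. ✗

{a, b, c, d, e, f, g}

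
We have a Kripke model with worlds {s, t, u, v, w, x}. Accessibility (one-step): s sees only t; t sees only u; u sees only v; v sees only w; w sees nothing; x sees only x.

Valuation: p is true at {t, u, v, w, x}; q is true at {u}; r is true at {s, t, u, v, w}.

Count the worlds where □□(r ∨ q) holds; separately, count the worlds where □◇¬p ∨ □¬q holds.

5 and 5

For □□(r ∨ q):
s: successors {t}; □(r ∨ q) there: t:T. ✓
t: successors {u}; □(r ∨ q) there: u:T. ✓
u: successors {v}; □(r ∨ q) there: v:T. ✓
v: successors {w}; □(r ∨ q) there: w:T. ✓
w: no successors, so □□(r ∨ q) holds vacuously. ✓
x: successors {x}; □(r ∨ q) there: x:F. ✗
— 5 worlds.
For □◇¬p ∨ □¬q:
s: □◇¬p is F, □¬q is T. ✓
t: □◇¬p is F, □¬q is F. ✗
u: □◇¬p is F, □¬q is T. ✓
v: □◇¬p is F, □¬q is T. ✓
w: □◇¬p is T, □¬q is T. ✓
x: □◇¬p is F, □¬q is T. ✓
— 5 worlds.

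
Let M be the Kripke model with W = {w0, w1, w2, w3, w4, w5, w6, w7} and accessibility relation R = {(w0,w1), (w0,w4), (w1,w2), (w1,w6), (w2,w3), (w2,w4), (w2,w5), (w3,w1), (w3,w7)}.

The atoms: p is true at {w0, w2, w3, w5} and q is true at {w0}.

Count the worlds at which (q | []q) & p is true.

2

w0: q | []q is T, p is T. ✓
w1: q | []q is F, p is F. ✗
w2: q | []q is F, p is T. ✗
w3: q | []q is F, p is T. ✗
w4: q | []q is T, p is F. ✗
w5: q | []q is T, p is T. ✓
w6: q | []q is T, p is F. ✗
w7: q | []q is T, p is F. ✗
Satisfying worlds: {w0, w5}.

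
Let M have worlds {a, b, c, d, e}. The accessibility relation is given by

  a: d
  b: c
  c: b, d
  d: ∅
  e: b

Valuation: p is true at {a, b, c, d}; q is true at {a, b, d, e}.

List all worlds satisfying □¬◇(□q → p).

a: successors {d}; ¬◇(□q → p) there: d:T. ✓
b: successors {c}; ¬◇(□q → p) there: c:F. ✗
c: successors {b, d}; ¬◇(□q → p) there: b:F, d:T. ✗
d: no successors, so □¬◇(□q → p) holds vacuously. ✓
e: successors {b}; ¬◇(□q → p) there: b:F. ✗

{a, d}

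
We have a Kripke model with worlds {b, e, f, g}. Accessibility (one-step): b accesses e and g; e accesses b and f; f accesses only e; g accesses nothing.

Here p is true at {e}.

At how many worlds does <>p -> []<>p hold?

2

b: <>p is T, []<>p is F. ✗
e: <>p is F, []<>p is T. ✓
f: <>p is T, []<>p is F. ✗
g: <>p is F, []<>p is T. ✓
Satisfying worlds: {e, g}.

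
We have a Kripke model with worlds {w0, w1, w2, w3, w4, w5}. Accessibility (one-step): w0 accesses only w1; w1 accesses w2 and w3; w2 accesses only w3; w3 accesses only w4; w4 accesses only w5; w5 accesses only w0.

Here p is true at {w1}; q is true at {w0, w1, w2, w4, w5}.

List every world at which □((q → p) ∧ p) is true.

{w0}

w0: successors {w1}; (q → p) ∧ p there: w1:T. ✓
w1: successors {w2, w3}; (q → p) ∧ p there: w2:F, w3:F. ✗
w2: successors {w3}; (q → p) ∧ p there: w3:F. ✗
w3: successors {w4}; (q → p) ∧ p there: w4:F. ✗
w4: successors {w5}; (q → p) ∧ p there: w5:F. ✗
w5: successors {w0}; (q → p) ∧ p there: w0:F. ✗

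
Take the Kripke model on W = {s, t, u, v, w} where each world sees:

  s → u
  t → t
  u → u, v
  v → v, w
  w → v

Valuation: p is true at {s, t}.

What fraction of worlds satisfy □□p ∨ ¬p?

4/5

s: □□p is F, ¬p is F. ✗
t: □□p is T, ¬p is F. ✓
u: □□p is F, ¬p is T. ✓
v: □□p is F, ¬p is T. ✓
w: □□p is F, ¬p is T. ✓
That's 4 of 5 worlds, so 4/5.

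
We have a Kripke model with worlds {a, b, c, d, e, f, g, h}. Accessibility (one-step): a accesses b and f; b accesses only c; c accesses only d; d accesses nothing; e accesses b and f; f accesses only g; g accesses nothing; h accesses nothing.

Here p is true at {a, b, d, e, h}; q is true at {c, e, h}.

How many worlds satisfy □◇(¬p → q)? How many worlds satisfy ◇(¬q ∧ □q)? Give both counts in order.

For □◇(¬p → q):
a: successors {b, f}; ◇(¬p → q) there: b:T, f:F. ✗
b: successors {c}; ◇(¬p → q) there: c:T. ✓
c: successors {d}; ◇(¬p → q) there: d:F. ✗
d: no successors, so □◇(¬p → q) holds vacuously. ✓
e: successors {b, f}; ◇(¬p → q) there: b:T, f:F. ✗
f: successors {g}; ◇(¬p → q) there: g:F. ✗
g: no successors, so □◇(¬p → q) holds vacuously. ✓
h: no successors, so □◇(¬p → q) holds vacuously. ✓
— 4 worlds.
For ◇(¬q ∧ □q):
a: successors {b, f}; ¬q ∧ □q there: b:T, f:F. ✓
b: successors {c}; ¬q ∧ □q there: c:F. ✗
c: successors {d}; ¬q ∧ □q there: d:T. ✓
d: no successors, so ◇(¬q ∧ □q) fails. ✗
e: successors {b, f}; ¬q ∧ □q there: b:T, f:F. ✓
f: successors {g}; ¬q ∧ □q there: g:T. ✓
g: no successors, so ◇(¬q ∧ □q) fails. ✗
h: no successors, so ◇(¬q ∧ □q) fails. ✗
— 4 worlds.

4 and 4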